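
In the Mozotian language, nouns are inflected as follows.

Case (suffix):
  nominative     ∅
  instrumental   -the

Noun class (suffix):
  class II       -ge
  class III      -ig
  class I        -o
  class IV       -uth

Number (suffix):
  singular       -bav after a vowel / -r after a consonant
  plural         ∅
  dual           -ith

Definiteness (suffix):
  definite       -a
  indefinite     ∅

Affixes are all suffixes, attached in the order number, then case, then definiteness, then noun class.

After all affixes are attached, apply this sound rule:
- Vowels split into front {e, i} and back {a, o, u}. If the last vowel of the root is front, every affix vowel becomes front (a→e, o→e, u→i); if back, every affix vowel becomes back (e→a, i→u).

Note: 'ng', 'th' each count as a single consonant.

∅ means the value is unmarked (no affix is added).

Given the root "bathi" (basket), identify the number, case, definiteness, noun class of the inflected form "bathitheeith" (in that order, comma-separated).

Segment: bathi-the-a-uth.
number: ∅ → plural.
case: -the → instrumental.
definiteness: -a → definite.
noun class: -uth → class IV.

plural, instrumental, definite, class IV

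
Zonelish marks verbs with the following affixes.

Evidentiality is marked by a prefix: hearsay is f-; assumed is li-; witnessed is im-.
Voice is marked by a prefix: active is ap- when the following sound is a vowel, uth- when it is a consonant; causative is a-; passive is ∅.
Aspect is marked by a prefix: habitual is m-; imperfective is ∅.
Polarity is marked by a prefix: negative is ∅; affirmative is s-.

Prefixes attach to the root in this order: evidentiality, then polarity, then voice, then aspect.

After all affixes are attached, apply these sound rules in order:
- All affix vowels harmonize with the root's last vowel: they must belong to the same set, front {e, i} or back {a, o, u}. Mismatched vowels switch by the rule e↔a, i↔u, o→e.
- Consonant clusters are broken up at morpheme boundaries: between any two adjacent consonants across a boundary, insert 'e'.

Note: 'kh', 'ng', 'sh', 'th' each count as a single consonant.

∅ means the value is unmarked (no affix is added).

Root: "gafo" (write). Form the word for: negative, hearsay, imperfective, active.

Attach evidentiality hearsay f- → fgafo.
polarity = negative: zero marking, form stays fgafo.
Attach voice active uth- (before consonant 'f') → uthfgafo.
aspect = imperfective: zero marking, form stays uthfgafo.
Vowel harmony: no change.
Apply epenthesis: uthfgafo → uthefegafo.

uthefegafo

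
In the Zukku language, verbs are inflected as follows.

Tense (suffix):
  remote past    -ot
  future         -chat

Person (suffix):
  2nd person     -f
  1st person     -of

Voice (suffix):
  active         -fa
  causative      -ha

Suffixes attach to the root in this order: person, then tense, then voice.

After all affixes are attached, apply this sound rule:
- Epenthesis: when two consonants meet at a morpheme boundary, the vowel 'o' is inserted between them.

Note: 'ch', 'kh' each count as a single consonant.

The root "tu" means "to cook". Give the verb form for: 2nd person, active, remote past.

tufotofa

Attach person 2nd person -f → tuf.
Attach tense remote past -ot → tufot.
Attach voice active -fa → tufotfa.
Apply epenthesis: tufotfa → tufotofa.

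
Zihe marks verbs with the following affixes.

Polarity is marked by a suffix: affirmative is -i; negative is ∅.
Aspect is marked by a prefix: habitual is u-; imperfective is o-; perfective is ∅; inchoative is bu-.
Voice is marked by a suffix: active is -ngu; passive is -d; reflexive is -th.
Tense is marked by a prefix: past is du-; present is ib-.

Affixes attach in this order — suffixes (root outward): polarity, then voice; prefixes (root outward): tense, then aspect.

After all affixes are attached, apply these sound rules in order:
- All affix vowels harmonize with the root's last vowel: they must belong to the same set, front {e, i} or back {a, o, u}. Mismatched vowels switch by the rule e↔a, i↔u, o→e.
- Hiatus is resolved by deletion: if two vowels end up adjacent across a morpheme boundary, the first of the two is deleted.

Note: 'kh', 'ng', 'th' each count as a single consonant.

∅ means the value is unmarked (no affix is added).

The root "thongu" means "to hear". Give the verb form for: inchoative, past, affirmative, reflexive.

buduthonguth

Attach polarity affirmative -i → thongui.
Attach tense past du- → duthongui.
Attach voice reflexive -th → duthonguith.
Attach aspect inchoative bu- → buduthonguith.
Apply vowel harmony: buduthonguith → buduthonguuth.
Apply vowel deletion: buduthonguuth → buduthonguth.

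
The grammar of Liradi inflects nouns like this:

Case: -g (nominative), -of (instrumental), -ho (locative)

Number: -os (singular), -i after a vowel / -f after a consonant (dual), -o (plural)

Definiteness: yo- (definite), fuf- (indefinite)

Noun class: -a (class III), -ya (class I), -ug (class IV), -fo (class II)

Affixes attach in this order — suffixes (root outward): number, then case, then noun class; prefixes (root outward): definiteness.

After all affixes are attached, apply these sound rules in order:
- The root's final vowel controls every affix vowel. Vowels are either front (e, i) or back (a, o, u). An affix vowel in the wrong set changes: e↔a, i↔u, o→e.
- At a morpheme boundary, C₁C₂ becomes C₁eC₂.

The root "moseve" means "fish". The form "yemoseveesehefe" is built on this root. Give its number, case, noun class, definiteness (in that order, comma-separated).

singular, locative, class II, definite

Segment: yo-moseve-os-ho-fo.
number: -os → singular.
case: -ho → locative.
noun class: -fo → class II.
definiteness: yo- → definite.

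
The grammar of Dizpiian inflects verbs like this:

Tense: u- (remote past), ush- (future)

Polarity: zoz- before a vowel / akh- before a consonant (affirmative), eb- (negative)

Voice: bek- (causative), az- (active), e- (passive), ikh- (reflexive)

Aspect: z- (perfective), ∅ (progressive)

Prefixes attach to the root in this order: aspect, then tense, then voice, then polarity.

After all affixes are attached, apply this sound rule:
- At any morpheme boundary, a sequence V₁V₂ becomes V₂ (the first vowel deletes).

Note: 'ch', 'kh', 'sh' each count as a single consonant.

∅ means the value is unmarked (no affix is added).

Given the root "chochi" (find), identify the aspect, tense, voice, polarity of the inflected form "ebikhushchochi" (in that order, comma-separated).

Segment: eb-ikh-ush-chochi.
aspect: ∅ → progressive.
tense: ush- → future.
voice: ikh- → reflexive.
polarity: eb- → negative.

progressive, future, reflexive, negative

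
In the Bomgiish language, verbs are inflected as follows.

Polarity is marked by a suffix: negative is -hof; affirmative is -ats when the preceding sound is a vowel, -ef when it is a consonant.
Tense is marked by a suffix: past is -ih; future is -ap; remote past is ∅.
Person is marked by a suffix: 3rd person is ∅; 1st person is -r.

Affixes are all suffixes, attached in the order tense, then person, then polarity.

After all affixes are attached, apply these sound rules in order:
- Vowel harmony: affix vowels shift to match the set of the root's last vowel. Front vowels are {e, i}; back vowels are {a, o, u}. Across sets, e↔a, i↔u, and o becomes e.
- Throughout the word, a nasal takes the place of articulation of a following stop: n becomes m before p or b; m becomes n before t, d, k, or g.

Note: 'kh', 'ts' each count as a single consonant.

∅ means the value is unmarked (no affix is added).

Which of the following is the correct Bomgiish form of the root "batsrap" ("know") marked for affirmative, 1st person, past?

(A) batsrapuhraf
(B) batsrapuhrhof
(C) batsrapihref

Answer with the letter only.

Attach tense past -ih → batsrapih.
Attach person 1st person -r → batsrapihr.
Attach polarity affirmative -ef (after consonant 'r') → batsrapihref.
Apply vowel harmony: batsrapihref → batsrapuhraf.
Nasal assimilation: no change.
So the correct form is batsrapuhraf, option (A).
(C) batsrapihref is wrong: it fails to apply the sound rule(s).
(B) batsrapuhrhof is wrong: it uses negative instead of affirmative for polarity.

A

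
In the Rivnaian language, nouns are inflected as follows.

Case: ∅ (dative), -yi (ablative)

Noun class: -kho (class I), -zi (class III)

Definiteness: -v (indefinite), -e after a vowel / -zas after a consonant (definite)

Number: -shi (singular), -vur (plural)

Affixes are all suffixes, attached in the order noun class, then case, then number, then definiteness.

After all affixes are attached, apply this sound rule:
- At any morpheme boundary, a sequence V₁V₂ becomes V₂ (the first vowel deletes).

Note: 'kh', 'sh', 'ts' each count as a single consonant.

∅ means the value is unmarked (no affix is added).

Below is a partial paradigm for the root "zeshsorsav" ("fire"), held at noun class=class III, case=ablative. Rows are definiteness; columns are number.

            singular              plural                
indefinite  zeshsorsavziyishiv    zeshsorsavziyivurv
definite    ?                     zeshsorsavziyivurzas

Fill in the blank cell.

zeshsorsavziyishe

Attach noun class class III -zi → zeshsorsavzi.
Attach case ablative -yi → zeshsorsavziyi.
Attach number singular -shi → zeshsorsavziyishi.
Attach definiteness definite -e (after vowel 'i') → zeshsorsavziyishie.
Apply vowel deletion: zeshsorsavziyishie → zeshsorsavziyishe.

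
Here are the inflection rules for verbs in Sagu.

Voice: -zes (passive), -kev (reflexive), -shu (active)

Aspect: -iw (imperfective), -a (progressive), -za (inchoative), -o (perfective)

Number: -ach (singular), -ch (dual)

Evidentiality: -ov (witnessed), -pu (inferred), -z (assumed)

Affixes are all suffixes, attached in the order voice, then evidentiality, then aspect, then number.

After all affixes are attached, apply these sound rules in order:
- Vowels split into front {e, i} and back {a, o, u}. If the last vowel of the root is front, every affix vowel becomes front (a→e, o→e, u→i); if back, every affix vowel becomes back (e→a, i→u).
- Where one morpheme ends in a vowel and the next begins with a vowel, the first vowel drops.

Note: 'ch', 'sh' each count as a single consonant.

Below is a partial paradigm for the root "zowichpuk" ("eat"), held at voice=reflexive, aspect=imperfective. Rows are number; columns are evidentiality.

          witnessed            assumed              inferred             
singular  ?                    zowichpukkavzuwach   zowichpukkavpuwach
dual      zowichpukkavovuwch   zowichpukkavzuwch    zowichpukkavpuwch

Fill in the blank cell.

Attach voice reflexive -kev → zowichpukkev.
Attach evidentiality witnessed -ov → zowichpukkevov.
Attach aspect imperfective -iw → zowichpukkevoviw.
Attach number singular -ach → zowichpukkevoviwach.
Apply vowel harmony: zowichpukkevoviwach → zowichpukkavovuwach.
Vowel deletion: no change.

zowichpukkavovuwach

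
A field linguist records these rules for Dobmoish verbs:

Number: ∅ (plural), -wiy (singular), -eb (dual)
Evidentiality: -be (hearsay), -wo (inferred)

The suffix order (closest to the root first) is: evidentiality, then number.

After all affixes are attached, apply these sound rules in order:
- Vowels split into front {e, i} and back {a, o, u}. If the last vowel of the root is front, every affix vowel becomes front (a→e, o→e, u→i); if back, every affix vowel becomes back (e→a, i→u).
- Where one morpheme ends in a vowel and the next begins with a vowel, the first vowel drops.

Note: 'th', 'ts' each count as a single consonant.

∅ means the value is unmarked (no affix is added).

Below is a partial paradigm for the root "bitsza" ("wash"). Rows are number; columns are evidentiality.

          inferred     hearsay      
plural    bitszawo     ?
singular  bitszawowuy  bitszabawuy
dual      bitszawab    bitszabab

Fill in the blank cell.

Attach evidentiality hearsay -be → bitszabe.
number = plural: zero marking, form stays bitszabe.
Apply vowel harmony: bitszabe → bitszaba.
Vowel deletion: no change.

bitszaba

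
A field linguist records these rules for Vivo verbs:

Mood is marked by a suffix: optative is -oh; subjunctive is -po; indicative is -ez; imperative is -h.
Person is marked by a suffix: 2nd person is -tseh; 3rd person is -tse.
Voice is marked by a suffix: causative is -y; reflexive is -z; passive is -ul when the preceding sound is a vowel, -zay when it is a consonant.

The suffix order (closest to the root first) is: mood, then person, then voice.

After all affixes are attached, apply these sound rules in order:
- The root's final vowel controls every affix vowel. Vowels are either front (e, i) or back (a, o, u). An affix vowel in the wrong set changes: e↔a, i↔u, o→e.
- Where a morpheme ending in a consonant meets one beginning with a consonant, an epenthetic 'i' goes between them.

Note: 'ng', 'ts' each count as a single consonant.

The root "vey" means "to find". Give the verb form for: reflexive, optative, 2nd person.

Attach mood optative -oh → veyoh.
Attach person 2nd person -tseh → veyohtseh.
Attach voice reflexive -z → veyohtsehz.
Apply vowel harmony: veyohtsehz → veyehtsehz.
Apply epenthesis: veyehtsehz → veyehitsehiz.

veyehitsehiz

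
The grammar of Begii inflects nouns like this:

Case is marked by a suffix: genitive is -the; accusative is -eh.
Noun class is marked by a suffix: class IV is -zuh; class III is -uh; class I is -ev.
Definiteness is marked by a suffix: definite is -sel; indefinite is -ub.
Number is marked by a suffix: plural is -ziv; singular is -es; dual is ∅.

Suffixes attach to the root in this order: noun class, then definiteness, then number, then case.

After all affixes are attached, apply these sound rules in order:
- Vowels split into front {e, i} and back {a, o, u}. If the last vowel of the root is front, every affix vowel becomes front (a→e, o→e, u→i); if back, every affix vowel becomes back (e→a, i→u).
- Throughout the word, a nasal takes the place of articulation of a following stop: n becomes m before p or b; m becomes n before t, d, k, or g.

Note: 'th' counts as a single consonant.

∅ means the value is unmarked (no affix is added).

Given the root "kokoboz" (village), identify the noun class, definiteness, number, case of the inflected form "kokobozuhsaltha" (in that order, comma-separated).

Segment: kokoboz-uh-sel-the.
noun class: -uh → class III.
definiteness: -sel → definite.
number: ∅ → dual.
case: -the → genitive.

class III, definite, dual, genitive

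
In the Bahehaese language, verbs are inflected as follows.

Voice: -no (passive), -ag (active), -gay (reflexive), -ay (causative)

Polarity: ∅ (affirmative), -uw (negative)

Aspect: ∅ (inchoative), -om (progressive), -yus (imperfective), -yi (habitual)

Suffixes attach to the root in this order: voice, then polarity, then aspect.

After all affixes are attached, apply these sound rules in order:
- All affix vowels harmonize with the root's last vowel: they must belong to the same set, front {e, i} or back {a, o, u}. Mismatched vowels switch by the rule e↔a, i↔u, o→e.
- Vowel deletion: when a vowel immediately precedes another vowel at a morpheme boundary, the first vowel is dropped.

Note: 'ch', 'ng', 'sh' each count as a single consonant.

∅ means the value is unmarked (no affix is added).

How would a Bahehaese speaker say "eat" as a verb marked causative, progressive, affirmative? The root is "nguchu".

Attach voice causative -ay → nguchuay.
polarity = affirmative: zero marking, form stays nguchuay.
Attach aspect progressive -om → nguchuayom.
Vowel harmony: no change.
Apply vowel deletion: nguchuayom → nguchayom.

nguchayom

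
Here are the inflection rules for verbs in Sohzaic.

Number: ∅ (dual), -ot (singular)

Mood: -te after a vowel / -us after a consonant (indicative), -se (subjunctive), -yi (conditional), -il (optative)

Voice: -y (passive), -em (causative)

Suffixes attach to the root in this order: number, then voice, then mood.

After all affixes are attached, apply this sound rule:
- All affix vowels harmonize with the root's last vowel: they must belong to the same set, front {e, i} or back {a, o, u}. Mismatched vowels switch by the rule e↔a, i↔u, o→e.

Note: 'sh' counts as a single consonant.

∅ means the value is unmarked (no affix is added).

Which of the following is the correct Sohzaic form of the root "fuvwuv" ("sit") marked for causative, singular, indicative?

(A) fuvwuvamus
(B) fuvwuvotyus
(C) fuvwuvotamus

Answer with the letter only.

C

Attach number singular -ot → fuvwuvot.
Attach voice causative -em → fuvwuvotem.
Attach mood indicative -us (after consonant 'm') → fuvwuvotemus.
Apply vowel harmony: fuvwuvotemus → fuvwuvotamus.
So the correct form is fuvwuvotamus, option (C).
(A) fuvwuvamus is wrong: it uses dual instead of singular for number.
(B) fuvwuvotyus is wrong: it uses passive instead of causative for voice.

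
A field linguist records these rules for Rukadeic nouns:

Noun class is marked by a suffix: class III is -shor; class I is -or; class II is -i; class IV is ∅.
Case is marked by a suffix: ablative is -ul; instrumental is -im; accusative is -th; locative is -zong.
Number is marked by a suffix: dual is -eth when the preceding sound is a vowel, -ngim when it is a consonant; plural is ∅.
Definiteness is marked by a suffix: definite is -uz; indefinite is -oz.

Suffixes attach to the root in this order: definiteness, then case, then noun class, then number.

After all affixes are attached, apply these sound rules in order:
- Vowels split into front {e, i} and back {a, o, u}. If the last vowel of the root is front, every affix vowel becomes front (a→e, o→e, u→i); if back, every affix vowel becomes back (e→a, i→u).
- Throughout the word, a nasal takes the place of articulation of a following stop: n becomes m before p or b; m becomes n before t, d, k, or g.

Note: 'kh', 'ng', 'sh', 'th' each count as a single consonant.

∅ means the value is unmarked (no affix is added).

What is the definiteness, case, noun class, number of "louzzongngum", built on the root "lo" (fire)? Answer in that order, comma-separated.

Segment: lo-uz-zong-ngim.
definiteness: -uz → definite.
case: -zong → locative.
noun class: ∅ → class IV.
number: -eth/ngim → dual.

definite, locative, class IV, dual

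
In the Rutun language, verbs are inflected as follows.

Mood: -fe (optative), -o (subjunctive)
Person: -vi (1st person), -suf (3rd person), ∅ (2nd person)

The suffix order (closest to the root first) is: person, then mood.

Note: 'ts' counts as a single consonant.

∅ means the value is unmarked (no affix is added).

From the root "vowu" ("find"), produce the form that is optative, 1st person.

Attach person 1st person -vi → vowuvi.
Attach mood optative -fe → vowuvife.

vowuvife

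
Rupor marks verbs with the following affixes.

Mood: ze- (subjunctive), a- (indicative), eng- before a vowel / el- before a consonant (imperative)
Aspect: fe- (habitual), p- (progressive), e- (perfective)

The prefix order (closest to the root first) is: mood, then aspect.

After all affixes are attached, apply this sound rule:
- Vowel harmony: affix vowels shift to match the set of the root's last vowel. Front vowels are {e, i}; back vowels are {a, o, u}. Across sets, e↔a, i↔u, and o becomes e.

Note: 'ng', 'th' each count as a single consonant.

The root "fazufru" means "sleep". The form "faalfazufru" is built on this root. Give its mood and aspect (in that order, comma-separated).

Segment: fe-el-fazufru.
mood: eng/el- → imperative.
aspect: fe- → habitual.

imperative, habitual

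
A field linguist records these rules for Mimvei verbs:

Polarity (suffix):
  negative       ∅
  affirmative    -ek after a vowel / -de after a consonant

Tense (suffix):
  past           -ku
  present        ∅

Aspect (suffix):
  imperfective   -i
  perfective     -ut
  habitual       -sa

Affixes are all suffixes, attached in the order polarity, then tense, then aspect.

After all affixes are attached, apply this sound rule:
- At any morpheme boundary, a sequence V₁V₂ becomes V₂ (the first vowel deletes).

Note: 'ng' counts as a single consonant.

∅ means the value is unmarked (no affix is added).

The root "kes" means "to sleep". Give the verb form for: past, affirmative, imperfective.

kesdeki

Attach polarity affirmative -de (after consonant 's') → kesde.
Attach tense past -ku → kesdeku.
Attach aspect imperfective -i → kesdekui.
Apply vowel deletion: kesdekui → kesdeki.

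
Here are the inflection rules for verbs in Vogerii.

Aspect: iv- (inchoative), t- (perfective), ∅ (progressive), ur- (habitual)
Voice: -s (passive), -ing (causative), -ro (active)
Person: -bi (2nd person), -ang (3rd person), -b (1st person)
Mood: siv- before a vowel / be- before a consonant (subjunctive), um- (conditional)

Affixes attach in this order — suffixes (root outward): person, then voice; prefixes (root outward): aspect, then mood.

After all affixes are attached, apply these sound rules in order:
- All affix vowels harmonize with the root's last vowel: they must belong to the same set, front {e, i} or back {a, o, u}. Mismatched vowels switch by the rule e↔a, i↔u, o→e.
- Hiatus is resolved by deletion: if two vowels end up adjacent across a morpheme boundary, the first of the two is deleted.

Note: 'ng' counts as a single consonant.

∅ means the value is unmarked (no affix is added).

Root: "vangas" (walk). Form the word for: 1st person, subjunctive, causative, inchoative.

Attach aspect inchoative iv- → ivvangas.
Attach person 1st person -b → ivvangasb.
Attach voice causative -ing → ivvangasbing.
Attach mood subjunctive siv- (before vowel 'i') → sivivvangasbing.
Apply vowel harmony: sivivvangasbing → suvuvvangasbung.
Vowel deletion: no change.

suvuvvangasbung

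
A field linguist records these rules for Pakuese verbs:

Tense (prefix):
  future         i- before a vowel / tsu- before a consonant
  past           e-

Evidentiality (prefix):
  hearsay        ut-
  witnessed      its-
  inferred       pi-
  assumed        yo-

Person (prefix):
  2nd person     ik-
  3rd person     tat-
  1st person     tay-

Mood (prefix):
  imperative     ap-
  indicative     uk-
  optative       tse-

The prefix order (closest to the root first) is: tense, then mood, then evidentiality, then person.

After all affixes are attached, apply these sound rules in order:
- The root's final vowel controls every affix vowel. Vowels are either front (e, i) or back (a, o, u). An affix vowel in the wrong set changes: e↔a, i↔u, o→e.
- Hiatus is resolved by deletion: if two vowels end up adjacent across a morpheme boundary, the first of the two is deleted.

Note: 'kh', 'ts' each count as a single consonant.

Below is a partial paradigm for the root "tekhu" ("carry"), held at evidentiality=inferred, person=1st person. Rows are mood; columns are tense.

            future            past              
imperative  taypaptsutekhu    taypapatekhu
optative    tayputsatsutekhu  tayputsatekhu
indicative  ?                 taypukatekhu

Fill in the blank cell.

Attach tense future tsu- (before consonant 't') → tsutekhu.
Attach mood indicative uk- → uktsutekhu.
Attach evidentiality inferred pi- → piuktsutekhu.
Attach person 1st person tay- → taypiuktsutekhu.
Apply vowel harmony: taypiuktsutekhu → taypuuktsutekhu.
Apply vowel deletion: taypuuktsutekhu → taypuktsutekhu.

taypuktsutekhu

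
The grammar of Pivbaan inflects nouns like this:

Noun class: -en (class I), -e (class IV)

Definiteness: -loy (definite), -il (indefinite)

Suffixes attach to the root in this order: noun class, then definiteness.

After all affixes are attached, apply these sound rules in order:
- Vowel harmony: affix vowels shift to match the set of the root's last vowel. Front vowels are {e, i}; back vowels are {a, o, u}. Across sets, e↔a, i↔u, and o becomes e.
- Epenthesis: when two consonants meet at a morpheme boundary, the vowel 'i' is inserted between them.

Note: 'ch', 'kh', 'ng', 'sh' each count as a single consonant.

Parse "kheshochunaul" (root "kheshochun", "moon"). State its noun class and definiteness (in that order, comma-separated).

class IV, indefinite

Segment: kheshochun-e-il.
noun class: -e → class IV.
definiteness: -il → indefinite.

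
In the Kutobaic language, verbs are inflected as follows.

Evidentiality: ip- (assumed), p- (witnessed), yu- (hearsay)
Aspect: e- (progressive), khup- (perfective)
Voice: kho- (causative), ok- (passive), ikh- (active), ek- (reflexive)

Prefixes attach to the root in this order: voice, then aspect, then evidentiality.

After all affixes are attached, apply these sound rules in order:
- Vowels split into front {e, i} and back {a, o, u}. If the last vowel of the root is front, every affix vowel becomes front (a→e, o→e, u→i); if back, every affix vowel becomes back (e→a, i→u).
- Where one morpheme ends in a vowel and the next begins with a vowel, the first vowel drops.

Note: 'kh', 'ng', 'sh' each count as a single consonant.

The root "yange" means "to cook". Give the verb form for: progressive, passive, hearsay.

Attach voice passive ok- → okyange.
Attach aspect progressive e- → eokyange.
Attach evidentiality hearsay yu- → yueokyange.
Apply vowel harmony: yueokyange → yieekyange.
Apply vowel deletion: yieekyange → yekyange.

yekyange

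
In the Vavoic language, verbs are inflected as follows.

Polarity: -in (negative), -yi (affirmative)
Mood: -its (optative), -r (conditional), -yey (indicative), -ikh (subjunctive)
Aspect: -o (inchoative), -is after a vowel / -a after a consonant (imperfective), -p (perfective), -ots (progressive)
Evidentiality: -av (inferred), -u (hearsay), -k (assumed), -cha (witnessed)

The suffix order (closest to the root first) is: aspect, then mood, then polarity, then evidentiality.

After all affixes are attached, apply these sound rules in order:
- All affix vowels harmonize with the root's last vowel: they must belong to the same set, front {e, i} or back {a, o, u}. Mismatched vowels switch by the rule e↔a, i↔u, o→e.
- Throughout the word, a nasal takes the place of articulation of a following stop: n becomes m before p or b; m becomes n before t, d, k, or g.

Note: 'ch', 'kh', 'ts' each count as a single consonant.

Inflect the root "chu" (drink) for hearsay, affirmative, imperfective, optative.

Attach aspect imperfective -is (after vowel 'u') → chuis.
Attach mood optative -its → chuisits.
Attach polarity affirmative -yi → chuisitsyi.
Attach evidentiality hearsay -u → chuisitsyiu.
Apply vowel harmony: chuisitsyiu → chuusutsyuu.
Nasal assimilation: no change.

chuusutsyuu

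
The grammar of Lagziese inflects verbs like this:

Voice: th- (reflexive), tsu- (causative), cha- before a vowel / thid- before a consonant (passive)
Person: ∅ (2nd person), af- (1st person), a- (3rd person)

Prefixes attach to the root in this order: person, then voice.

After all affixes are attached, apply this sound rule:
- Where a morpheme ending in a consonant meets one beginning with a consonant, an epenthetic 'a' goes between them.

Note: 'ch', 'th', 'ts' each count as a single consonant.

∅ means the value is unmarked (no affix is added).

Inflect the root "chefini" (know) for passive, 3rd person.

Attach person 3rd person a- → achefini.
Attach voice passive cha- (before vowel 'a') → chaachefini.
Epenthesis: no change.

chaachefini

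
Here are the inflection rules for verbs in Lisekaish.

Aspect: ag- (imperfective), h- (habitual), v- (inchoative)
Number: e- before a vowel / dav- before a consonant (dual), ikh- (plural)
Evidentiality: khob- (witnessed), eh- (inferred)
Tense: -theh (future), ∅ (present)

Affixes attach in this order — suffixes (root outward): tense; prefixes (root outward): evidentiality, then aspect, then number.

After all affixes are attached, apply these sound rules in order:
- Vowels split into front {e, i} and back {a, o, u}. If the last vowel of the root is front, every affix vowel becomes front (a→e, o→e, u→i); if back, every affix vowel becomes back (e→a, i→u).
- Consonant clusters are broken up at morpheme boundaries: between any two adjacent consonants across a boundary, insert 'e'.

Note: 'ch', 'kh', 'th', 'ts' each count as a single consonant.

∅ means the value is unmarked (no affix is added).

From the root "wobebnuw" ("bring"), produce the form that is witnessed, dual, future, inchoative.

Attach evidentiality witnessed khob- → khobwobebnuw.
Attach aspect inchoative v- → vkhobwobebnuw.
Attach tense future -theh → vkhobwobebnuwtheh.
Attach number dual dav- (before consonant 'v') → davvkhobwobebnuwtheh.
Apply vowel harmony: davvkhobwobebnuwtheh → davvkhobwobebnuwthah.
Apply epenthesis: davvkhobwobebnuwthah → davevekhobewobebnuwethah.

davevekhobewobebnuwethah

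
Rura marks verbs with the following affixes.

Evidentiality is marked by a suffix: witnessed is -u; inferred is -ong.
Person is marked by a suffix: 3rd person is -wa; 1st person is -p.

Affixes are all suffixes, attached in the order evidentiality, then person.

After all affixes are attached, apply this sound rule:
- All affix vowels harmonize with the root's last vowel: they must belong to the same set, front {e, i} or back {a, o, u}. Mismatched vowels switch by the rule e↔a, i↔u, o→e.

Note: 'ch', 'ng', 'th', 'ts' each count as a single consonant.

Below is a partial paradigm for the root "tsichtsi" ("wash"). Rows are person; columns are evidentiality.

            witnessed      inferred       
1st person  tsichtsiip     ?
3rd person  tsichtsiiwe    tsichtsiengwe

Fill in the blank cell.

tsichtsiengp

Attach evidentiality inferred -ong → tsichtsiong.
Attach person 1st person -p → tsichtsiongp.
Apply vowel harmony: tsichtsiongp → tsichtsiengp.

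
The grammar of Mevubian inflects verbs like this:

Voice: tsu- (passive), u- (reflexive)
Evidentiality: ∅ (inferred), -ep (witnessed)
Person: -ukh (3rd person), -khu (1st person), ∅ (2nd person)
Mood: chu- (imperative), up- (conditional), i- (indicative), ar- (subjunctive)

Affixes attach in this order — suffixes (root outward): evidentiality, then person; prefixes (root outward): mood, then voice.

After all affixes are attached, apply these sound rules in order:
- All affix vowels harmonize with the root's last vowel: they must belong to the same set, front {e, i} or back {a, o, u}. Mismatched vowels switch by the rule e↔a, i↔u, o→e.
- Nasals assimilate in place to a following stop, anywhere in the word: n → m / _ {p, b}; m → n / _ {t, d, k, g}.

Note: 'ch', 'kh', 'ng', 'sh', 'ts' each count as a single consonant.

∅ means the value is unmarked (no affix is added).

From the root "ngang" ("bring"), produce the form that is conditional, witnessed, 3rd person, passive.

tsuupngangapukh

Attach mood conditional up- → upngang.
Attach voice passive tsu- → tsuupngang.
Attach evidentiality witnessed -ep → tsuupngangep.
Attach person 3rd person -ukh → tsuupngangepukh.
Apply vowel harmony: tsuupngangepukh → tsuupngangapukh.
Nasal assimilation: no change.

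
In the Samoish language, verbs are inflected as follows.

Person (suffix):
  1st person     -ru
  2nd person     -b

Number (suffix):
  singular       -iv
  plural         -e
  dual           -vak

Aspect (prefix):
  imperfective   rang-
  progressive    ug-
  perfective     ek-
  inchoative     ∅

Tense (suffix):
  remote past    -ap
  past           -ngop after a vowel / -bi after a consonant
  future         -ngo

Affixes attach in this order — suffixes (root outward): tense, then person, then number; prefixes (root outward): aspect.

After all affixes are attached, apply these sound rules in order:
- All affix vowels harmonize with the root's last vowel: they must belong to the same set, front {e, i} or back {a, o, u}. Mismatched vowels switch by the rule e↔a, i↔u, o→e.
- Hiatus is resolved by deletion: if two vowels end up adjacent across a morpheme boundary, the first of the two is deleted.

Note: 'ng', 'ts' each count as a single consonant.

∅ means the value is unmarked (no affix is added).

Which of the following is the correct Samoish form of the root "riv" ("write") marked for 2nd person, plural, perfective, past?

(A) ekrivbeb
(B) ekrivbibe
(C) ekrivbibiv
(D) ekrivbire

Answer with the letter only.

Attach tense past -bi (after consonant 'v') → rivbi.
Attach person 2nd person -b → rivbib.
Attach aspect perfective ek- → ekrivbib.
Attach number plural -e → ekrivbibe.
Vowel harmony: no change.
Vowel deletion: no change.
So the correct form is ekrivbibe, option (B).
(D) ekrivbire is wrong: it uses 1st person instead of 2nd person for person.
(C) ekrivbibiv is wrong: it uses singular instead of plural for number.
(A) ekrivbeb is wrong: it has the affixes in the wrong order.

B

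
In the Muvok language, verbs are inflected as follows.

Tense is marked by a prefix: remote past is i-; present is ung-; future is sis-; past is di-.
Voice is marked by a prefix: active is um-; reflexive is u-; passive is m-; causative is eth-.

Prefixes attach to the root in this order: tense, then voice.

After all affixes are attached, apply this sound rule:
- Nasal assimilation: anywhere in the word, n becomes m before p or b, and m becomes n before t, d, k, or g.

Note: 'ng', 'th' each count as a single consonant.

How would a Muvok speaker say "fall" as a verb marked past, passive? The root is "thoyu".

Attach tense past di- → dithoyu.
Attach voice passive m- → mdithoyu.
Apply nasal assimilation: mdithoyu → ndithoyu.

ndithoyu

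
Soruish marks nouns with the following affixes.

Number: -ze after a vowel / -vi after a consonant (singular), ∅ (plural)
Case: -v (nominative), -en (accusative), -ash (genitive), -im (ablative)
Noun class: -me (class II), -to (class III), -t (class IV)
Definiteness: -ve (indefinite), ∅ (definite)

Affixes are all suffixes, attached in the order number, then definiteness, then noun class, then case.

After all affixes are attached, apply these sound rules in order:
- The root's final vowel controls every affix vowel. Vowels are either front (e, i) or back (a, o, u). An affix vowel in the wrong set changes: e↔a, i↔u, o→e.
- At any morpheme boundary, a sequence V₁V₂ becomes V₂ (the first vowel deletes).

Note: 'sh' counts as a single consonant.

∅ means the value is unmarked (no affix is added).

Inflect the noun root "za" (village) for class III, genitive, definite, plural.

zatash

number = plural: zero marking, form stays za.
definiteness = definite: zero marking, form stays za.
Attach noun class class III -to → zato.
Attach case genitive -ash → zatoash.
Vowel harmony: no change.
Apply vowel deletion: zatoash → zatash.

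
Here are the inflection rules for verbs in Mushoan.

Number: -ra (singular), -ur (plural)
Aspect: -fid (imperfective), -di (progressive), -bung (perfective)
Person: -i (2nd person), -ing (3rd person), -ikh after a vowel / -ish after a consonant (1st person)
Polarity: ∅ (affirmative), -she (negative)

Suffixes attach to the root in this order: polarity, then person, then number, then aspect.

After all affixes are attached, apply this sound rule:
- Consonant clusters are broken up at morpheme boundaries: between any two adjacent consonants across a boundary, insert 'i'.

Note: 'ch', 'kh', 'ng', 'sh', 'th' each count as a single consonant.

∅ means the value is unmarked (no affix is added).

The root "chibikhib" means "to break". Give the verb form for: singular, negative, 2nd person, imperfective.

Attach polarity negative -she → chibikhibshe.
Attach person 2nd person -i → chibikhibshei.
Attach number singular -ra → chibikhibsheira.
Attach aspect imperfective -fid → chibikhibsheirafid.
Apply epenthesis: chibikhibsheirafid → chibikhibisheirafid.

chibikhibisheirafid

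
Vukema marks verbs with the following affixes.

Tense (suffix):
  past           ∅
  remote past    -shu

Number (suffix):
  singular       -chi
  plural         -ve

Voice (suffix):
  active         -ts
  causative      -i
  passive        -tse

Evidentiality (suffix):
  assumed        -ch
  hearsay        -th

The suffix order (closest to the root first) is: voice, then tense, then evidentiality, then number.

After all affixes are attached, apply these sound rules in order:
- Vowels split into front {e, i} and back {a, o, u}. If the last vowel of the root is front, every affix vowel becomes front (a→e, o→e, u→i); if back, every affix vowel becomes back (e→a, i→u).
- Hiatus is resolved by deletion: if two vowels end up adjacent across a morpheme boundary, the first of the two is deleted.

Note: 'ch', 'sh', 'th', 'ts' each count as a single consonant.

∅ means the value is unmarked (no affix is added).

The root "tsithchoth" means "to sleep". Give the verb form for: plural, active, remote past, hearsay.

tsithchothtsshuthva

Attach voice active -ts → tsithchothts.
Attach tense remote past -shu → tsithchothtsshu.
Attach evidentiality hearsay -th → tsithchothtsshuth.
Attach number plural -ve → tsithchothtsshuthve.
Apply vowel harmony: tsithchothtsshuthve → tsithchothtsshuthva.
Vowel deletion: no change.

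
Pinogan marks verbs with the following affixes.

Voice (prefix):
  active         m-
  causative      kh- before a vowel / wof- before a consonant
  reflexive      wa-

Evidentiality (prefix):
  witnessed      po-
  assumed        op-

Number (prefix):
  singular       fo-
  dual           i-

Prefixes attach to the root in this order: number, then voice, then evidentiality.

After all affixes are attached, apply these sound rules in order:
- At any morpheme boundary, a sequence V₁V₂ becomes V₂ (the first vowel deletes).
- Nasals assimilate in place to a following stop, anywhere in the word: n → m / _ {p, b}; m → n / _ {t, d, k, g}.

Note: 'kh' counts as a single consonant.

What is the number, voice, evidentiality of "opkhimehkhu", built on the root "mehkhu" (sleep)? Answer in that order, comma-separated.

Segment: op-kh-i-mehkhu.
number: i- → dual.
voice: kh/wof- → causative.
evidentiality: op- → assumed.

dual, causative, assumed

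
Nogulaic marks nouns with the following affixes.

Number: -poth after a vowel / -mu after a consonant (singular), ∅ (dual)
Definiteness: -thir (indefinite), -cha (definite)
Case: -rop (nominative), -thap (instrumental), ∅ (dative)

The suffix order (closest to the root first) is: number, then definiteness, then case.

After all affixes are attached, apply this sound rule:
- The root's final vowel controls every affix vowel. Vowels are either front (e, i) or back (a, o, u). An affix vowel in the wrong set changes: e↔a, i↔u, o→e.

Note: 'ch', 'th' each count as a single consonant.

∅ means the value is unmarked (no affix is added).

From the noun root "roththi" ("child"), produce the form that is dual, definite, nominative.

number = dual: zero marking, form stays roththi.
Attach definiteness definite -cha → roththicha.
Attach case nominative -rop → roththicharop.
Apply vowel harmony: roththicharop → roththicherep.

roththicherep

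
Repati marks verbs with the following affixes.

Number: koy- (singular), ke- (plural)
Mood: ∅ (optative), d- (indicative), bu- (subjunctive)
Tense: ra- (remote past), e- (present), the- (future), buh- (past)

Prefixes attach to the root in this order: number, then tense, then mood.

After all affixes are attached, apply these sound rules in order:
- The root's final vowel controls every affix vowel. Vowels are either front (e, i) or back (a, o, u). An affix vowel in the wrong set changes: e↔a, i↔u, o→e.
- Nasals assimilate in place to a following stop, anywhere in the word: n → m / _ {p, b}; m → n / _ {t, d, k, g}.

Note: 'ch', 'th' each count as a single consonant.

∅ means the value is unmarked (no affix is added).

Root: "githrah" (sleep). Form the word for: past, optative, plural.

Attach number plural ke- → kegithrah.
Attach tense past buh- → buhkegithrah.
mood = optative: zero marking, form stays buhkegithrah.
Apply vowel harmony: buhkegithrah → buhkagithrah.
Nasal assimilation: no change.

buhkagithrah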